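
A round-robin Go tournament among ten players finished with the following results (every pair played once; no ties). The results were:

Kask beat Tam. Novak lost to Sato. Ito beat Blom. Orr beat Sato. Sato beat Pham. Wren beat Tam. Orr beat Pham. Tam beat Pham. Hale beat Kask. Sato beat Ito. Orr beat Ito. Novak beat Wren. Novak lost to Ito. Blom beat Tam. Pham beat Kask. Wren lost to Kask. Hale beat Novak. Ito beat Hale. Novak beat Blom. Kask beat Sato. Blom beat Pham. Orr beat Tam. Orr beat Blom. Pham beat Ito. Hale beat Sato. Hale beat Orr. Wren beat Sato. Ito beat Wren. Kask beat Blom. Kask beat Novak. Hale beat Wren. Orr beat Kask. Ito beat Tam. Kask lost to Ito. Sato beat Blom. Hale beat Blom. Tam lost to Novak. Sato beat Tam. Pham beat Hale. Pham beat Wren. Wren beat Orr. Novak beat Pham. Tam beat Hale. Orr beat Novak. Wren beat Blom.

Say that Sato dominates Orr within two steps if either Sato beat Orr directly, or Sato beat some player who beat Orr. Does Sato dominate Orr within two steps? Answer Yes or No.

No

Sato did not beat Orr directly.
Sato beat Ito, Tam, Novak, Pham, Blom, but each of them lost to Orr. No two-step path.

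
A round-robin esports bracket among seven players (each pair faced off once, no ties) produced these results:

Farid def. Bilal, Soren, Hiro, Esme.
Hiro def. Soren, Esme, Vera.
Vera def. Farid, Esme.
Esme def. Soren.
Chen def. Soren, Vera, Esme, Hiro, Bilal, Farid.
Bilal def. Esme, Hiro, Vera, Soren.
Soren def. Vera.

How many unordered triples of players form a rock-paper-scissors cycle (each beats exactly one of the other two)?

Win totals: Farid 4, Bilal 4, Vera 2, Soren 1, Chen 6, Hiro 3, Esme 1.
A player with w wins dominates both others in C(w,2) triples; summing gives 6 + 6 + 1 + 0 + 15 + 3 + 0 = 31 transitive triples.
Total triples C(7,3) = 35, so cyclic triples = 35 − 31 = 4.

4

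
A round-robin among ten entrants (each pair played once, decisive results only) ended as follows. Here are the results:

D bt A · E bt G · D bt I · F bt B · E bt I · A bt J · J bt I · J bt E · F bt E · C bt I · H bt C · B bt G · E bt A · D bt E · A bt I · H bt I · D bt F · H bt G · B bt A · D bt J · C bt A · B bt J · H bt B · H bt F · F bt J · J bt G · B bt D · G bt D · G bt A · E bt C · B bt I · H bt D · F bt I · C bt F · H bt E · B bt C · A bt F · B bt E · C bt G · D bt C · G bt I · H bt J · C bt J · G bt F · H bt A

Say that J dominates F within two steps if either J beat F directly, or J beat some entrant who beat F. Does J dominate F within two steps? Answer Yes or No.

J did not beat F directly.
J beat E, G, I. Of those, G beat F.

Yes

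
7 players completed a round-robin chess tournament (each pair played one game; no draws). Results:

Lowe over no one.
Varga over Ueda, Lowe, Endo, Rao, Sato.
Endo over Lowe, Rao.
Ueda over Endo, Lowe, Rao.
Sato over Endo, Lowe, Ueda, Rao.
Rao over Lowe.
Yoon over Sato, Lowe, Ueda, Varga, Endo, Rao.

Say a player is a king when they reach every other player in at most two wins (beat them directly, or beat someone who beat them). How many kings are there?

Ueda cannot reach Sato, Varga, Yoon in two steps.
Sato cannot reach Varga, Yoon in two steps.
Rao cannot reach Ueda, Sato, Varga, Yoon, Endo in two steps.
Varga cannot reach Yoon in two steps.
Yoon reaches everyone (king).
Endo cannot reach Ueda, Sato, Varga, Yoon in two steps.
Lowe cannot reach Ueda, Sato, Rao, Varga, Yoon, Endo in two steps.
Kings: Yoon — 1.

1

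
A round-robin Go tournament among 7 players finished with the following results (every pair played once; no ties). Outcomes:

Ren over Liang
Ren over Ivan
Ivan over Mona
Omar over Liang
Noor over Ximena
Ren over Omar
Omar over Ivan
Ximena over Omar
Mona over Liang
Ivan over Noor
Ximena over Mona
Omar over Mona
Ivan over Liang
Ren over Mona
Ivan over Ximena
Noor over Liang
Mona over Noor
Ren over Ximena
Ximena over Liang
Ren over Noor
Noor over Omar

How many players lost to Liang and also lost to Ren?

0

Liang beat: no one.
Ren beat: Omar, Ximena, Ivan, Liang, Noor, Mona.
No one was beaten by both.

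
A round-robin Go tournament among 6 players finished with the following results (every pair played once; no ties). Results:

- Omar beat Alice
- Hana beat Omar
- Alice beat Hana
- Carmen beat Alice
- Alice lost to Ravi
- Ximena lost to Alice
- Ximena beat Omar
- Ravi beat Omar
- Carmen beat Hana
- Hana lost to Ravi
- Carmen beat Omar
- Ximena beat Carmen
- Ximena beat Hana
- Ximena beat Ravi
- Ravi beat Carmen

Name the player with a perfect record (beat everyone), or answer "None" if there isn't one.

None

Highest win total is Ximena with 4 (out of 5 possible).
Ximena lost to Alice, so no player went undefeated.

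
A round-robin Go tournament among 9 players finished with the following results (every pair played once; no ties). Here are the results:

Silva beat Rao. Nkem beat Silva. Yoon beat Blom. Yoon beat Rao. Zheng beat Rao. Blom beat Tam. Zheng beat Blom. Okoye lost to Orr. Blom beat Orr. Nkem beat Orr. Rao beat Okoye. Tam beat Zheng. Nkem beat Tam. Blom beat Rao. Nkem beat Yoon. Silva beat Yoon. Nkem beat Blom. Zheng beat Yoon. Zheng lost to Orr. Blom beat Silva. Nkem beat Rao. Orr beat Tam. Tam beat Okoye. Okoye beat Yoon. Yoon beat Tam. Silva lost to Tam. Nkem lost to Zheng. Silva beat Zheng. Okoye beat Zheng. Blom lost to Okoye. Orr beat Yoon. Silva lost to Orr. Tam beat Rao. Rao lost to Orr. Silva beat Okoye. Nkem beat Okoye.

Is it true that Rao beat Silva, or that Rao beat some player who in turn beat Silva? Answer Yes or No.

No

Rao did not beat Silva directly.
Rao beat Okoye, but each of them lost to Silva. No two-step path.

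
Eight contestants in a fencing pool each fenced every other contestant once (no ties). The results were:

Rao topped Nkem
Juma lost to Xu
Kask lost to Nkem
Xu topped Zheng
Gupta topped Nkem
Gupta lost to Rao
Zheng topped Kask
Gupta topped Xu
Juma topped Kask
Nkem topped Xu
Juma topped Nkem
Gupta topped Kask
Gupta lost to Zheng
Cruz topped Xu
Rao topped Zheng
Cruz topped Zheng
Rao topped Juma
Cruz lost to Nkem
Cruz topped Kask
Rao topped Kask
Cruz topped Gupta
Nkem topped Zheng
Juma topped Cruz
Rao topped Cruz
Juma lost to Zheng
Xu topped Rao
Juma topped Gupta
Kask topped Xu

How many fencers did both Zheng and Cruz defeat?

Zheng beat: Kask, Gupta, Juma.
Cruz beat: Kask, Xu, Gupta, Zheng.
Both beat: Kask, Gupta — 2.

2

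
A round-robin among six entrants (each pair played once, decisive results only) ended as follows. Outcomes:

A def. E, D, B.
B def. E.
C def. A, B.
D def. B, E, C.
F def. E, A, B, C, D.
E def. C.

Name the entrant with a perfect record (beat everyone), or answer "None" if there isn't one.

F has 5 wins out of 5 opponents — a perfect record.

F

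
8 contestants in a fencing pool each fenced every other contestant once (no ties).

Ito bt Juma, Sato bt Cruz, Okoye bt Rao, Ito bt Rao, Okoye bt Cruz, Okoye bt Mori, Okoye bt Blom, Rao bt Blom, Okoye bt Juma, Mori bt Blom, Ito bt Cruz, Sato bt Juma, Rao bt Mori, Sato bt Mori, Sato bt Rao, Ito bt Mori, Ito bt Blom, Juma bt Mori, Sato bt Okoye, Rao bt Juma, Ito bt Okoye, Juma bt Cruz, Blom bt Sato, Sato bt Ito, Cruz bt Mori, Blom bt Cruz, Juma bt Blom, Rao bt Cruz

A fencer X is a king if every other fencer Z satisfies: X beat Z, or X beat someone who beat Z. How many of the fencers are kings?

3

Juma cannot reach Okoye, Rao, Ito in two steps.
Sato reaches everyone (king).
Blom reaches everyone (king).
Okoye cannot reach Ito in two steps.
Cruz cannot reach Juma, Sato, Okoye, Rao, Ito in two steps.
Rao cannot reach Okoye, Ito in two steps.
Mori cannot reach Juma, Okoye, Rao, Ito in two steps.
Ito reaches everyone (king).
Kings: Sato, Blom, Ito — 3.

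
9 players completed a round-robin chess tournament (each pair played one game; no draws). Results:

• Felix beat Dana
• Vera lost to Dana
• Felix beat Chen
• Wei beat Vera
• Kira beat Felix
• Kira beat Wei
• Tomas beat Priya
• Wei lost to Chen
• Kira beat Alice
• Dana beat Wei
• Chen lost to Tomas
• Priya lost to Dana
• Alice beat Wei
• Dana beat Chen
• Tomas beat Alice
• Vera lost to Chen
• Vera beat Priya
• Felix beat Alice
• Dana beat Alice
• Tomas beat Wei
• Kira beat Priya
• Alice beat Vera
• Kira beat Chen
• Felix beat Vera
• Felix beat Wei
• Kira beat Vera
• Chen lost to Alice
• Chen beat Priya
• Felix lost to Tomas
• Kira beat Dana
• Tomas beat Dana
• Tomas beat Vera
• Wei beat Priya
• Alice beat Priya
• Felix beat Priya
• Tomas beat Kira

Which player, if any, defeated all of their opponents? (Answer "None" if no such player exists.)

Tomas has 8 wins out of 8 opponents — a perfect record.

Tomas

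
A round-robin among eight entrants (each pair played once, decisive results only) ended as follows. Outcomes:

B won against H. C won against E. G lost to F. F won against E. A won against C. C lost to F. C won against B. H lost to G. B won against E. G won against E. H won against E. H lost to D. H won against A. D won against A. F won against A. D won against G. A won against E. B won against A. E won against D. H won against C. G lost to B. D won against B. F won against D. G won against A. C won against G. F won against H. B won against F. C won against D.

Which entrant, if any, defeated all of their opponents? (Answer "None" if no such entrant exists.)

Highest win total is F with 6 (out of 7 possible).
F lost to B, so no entrant went undefeated.

None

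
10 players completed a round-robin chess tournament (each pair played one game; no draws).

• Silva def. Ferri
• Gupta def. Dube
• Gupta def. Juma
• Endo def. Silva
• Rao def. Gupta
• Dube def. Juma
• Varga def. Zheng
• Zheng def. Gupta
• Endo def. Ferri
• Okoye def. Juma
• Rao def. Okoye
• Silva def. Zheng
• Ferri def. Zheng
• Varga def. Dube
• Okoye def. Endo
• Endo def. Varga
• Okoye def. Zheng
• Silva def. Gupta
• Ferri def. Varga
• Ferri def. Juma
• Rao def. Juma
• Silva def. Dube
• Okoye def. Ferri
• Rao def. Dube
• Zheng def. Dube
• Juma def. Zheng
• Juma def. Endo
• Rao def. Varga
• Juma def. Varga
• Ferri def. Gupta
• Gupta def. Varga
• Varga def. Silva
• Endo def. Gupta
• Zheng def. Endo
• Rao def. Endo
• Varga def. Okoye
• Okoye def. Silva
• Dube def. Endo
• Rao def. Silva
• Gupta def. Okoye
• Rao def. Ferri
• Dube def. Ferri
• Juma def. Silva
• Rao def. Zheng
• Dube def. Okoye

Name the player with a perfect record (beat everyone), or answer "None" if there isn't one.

Rao has 9 wins out of 9 opponents — a perfect record.

Rao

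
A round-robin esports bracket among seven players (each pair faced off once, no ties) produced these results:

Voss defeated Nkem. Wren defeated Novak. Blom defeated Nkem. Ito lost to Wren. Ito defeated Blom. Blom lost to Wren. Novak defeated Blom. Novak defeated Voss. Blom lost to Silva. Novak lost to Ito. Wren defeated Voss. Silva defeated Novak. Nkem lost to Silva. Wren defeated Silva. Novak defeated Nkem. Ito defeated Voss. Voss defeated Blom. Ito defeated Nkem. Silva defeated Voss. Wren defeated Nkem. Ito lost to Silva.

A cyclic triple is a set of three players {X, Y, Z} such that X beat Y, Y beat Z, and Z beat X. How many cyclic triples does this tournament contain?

Win totals: Novak 3, Silva 5, Nkem 0, Voss 2, Wren 6, Ito 4, Blom 1.
A player with w wins dominates both others in C(w,2) triples; summing gives 3 + 10 + 0 + 1 + 15 + 6 + 0 = 35 transitive triples.
Total triples C(7,3) = 35, so cyclic triples = 35 − 35 = 0.

0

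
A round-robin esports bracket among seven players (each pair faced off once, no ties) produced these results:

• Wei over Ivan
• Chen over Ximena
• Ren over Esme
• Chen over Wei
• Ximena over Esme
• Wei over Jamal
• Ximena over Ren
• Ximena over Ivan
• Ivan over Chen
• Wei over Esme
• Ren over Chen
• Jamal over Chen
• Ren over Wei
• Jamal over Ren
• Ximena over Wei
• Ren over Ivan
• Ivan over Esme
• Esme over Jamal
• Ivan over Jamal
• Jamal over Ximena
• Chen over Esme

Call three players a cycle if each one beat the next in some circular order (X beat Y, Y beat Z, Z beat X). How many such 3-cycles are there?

Win totals: Wei 3, Esme 1, Ivan 3, Chen 3, Ren 4, Ximena 4, Jamal 3.
A player with w wins dominates both others in C(w,2) triples; summing gives 3 + 0 + 3 + 3 + 6 + 6 + 3 = 24 transitive triples.
Total triples C(7,3) = 35, so cyclic triples = 35 − 24 = 11.

11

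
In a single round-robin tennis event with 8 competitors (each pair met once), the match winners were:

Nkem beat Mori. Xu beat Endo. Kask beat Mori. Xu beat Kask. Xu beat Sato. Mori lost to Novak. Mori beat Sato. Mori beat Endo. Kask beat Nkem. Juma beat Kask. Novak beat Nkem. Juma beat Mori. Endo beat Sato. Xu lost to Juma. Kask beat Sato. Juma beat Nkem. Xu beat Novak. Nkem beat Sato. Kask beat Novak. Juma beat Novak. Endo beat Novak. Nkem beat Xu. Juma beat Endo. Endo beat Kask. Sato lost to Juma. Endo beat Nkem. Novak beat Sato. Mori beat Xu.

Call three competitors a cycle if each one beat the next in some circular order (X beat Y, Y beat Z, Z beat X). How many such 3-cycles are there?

Win totals: Endo 4, Kask 4, Sato 0, Mori 3, Xu 4, Juma 7, Nkem 3, Novak 3.
A competitor with w wins dominates both others in C(w,2) triples; summing gives 6 + 6 + 0 + 3 + 6 + 21 + 3 + 3 = 48 transitive triples.
Total triples C(8,3) = 56, so cyclic triples = 56 − 48 = 8.

8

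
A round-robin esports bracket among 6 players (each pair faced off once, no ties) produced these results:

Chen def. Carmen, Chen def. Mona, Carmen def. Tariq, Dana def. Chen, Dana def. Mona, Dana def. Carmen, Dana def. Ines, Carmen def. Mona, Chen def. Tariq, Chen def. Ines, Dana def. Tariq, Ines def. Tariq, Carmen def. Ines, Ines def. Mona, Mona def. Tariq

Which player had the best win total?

Dana

Win totals: Chen 4, Tariq 0, Ines 2, Mona 1, Carmen 3, Dana 5.
Dana leads with 5 wins (next highest: 4).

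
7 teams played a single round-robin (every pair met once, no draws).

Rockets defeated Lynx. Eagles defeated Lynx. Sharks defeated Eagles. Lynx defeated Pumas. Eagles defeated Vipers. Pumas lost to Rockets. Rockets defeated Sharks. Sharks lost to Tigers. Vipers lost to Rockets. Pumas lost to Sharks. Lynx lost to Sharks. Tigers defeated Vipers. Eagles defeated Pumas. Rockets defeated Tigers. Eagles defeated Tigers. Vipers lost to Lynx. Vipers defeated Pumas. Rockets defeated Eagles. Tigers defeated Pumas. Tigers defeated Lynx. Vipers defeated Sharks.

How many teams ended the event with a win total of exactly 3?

1

Win totals: Vipers 2, Rockets 6, Sharks 3, Lynx 2, Tigers 4, Pumas 0, Eagles 4.
Exactly 3: Sharks — 1 team.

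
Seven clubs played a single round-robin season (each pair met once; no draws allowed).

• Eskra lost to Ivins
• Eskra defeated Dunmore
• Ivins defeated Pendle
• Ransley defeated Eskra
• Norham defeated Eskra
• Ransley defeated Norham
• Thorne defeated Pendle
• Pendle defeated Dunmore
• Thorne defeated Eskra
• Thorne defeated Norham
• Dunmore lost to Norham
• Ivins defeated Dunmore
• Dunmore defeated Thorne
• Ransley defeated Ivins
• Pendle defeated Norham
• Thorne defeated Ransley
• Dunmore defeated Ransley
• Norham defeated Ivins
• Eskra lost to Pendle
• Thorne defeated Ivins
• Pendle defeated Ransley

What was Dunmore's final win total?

2

Dunmore's results: beat Ransley, Thorne; lost to Pendle, Ivins, Norham, Eskra.
That is 2 wins.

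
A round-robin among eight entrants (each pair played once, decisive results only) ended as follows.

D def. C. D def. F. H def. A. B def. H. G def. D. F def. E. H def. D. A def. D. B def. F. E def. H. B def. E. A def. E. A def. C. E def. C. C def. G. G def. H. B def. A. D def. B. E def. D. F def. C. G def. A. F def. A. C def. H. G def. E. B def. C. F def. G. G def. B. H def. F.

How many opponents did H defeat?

H's results: beat A, D, F; lost to B, C, E, G.
That is 3 wins.

3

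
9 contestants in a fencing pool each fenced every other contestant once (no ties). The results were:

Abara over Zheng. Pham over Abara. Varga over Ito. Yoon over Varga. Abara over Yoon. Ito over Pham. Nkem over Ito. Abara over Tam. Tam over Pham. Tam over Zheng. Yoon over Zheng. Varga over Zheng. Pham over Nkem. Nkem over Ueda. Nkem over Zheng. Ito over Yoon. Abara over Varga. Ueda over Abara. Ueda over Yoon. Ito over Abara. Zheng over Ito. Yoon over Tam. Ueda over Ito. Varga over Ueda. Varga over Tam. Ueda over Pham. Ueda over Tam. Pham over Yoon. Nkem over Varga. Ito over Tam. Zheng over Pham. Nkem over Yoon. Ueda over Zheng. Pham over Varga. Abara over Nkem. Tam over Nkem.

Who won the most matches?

Win totals: Nkem 5, Ito 4, Ueda 6, Varga 4, Tam 3, Abara 5, Yoon 3, Zheng 2, Pham 4.
Ueda leads with 6 wins (next highest: 5).

Ueda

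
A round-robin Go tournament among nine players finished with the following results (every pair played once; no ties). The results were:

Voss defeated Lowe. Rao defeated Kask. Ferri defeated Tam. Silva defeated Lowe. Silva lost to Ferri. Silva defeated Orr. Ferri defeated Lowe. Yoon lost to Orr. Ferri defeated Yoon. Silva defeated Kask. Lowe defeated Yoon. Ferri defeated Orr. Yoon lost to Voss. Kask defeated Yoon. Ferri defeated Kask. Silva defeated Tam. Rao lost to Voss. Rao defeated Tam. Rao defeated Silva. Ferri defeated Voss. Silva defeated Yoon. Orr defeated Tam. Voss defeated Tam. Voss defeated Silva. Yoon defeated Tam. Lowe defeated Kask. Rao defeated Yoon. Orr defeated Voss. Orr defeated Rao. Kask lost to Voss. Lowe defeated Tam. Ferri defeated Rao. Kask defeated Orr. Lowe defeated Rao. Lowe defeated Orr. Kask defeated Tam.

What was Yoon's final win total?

Yoon's results: beat Tam; lost to Kask, Orr, Ferri, Voss, Rao, Lowe, Silva.
That is 1 win.

1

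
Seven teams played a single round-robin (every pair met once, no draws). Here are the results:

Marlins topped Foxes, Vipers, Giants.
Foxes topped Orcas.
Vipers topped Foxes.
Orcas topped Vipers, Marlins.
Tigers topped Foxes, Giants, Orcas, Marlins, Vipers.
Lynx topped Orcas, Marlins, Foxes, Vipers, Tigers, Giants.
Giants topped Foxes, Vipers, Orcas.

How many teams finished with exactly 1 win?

2

Win totals: Marlins 3, Tigers 5, Giants 3, Vipers 1, Lynx 6, Foxes 1, Orcas 2.
Exactly 1: Vipers, Foxes — 2 teams.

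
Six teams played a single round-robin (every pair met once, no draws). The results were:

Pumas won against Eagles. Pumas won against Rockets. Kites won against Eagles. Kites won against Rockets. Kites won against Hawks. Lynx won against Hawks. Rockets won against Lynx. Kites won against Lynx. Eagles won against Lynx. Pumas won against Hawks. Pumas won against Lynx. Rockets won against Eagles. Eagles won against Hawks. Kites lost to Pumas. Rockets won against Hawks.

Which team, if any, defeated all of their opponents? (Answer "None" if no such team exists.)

Pumas

Pumas has 5 wins out of 5 opponents — a perfect record.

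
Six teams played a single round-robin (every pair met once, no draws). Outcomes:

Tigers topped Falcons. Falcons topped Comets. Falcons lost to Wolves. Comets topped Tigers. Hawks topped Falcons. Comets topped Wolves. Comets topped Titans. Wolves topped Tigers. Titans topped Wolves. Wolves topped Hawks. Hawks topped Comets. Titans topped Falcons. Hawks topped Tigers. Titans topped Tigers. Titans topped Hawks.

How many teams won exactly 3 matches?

Win totals: Comets 3, Falcons 1, Hawks 3, Titans 4, Tigers 1, Wolves 3.
Exactly 3: Comets, Hawks, Wolves — 3 teams.

3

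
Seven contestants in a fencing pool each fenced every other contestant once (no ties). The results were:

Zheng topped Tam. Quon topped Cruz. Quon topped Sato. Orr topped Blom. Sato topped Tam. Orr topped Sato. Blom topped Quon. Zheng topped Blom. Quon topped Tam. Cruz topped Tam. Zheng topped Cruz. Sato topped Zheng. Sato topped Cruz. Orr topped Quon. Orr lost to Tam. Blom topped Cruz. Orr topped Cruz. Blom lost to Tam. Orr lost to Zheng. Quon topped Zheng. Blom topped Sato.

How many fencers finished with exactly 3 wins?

Win totals: Zheng 4, Quon 4, Orr 4, Sato 3, Cruz 1, Tam 2, Blom 3.
Exactly 3: Sato, Blom — 2 fencers.

2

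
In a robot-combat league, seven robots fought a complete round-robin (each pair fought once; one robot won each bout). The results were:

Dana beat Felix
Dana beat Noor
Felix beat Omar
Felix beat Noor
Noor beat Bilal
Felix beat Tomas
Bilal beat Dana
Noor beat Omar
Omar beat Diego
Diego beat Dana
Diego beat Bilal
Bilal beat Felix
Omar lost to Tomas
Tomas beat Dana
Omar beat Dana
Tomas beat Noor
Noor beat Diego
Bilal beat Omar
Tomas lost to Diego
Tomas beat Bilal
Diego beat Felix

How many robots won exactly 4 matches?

2

Win totals: Bilal 3, Diego 4, Omar 2, Tomas 4, Noor 3, Dana 2, Felix 3.
Exactly 4: Diego, Tomas — 2 robots.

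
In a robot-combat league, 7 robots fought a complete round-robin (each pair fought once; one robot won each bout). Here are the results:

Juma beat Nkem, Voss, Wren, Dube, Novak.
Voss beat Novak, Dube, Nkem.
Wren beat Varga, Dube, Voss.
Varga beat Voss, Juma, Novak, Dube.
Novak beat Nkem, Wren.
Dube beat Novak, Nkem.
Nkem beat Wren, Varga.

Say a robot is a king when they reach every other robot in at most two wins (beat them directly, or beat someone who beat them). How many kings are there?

Varga reaches everyone (king).
Nkem reaches everyone (king).
Wren reaches everyone (king).
Juma reaches everyone (king).
Voss cannot reach Juma in two steps.
Novak cannot reach Juma in two steps.
Dube cannot reach Juma, Voss in two steps.
Kings: Varga, Nkem, Wren, Juma — 4.

4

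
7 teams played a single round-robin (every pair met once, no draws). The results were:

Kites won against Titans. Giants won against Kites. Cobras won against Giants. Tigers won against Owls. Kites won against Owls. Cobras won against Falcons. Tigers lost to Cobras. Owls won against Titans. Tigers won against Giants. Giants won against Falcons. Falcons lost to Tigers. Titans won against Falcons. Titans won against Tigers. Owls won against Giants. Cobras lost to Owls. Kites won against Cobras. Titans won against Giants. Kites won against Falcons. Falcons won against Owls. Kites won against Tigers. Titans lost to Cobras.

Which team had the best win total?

Kites

Win totals: Tigers 3, Cobras 4, Titans 3, Falcons 1, Kites 5, Giants 2, Owls 3.
Kites leads with 5 wins (next highest: 4).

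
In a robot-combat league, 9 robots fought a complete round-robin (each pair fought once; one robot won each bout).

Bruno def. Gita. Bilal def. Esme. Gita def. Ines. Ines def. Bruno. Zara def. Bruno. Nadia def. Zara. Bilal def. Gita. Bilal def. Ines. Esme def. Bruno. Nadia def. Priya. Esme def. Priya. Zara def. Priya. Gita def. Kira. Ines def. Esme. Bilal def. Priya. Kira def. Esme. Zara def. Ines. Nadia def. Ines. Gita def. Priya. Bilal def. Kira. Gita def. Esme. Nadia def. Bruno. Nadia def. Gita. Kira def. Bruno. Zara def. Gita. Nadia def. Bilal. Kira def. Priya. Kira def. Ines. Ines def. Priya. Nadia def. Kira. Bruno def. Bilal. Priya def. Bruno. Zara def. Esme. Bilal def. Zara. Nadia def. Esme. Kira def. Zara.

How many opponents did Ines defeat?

Ines' results: beat Bruno, Priya, Esme; lost to Zara, Kira, Nadia, Gita, Bilal.
That is 3 wins.

3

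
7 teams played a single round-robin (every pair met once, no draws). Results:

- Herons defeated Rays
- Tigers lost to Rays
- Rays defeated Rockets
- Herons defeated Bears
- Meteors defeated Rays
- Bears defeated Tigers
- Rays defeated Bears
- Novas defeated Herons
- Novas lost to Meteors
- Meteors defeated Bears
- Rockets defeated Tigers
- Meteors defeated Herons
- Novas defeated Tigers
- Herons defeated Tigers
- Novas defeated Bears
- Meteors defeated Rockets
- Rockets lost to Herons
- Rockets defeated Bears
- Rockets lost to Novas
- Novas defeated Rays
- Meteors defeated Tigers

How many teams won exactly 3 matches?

Win totals: Tigers 0, Rays 3, Meteors 6, Herons 4, Bears 1, Rockets 2, Novas 5.
Exactly 3: Rays — 1 team.

1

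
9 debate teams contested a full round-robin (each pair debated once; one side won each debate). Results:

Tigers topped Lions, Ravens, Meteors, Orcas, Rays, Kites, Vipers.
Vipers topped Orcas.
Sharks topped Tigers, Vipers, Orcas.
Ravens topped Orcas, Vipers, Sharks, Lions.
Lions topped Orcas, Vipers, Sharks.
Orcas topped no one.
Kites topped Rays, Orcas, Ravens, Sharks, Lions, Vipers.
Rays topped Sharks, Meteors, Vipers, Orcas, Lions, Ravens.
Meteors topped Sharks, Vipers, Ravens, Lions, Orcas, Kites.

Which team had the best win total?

Win totals: Rays 6, Meteors 6, Vipers 1, Lions 3, Kites 6, Tigers 7, Ravens 4, Orcas 0, Sharks 3.
Tigers leads with 7 wins (next highest: 6).

Tigers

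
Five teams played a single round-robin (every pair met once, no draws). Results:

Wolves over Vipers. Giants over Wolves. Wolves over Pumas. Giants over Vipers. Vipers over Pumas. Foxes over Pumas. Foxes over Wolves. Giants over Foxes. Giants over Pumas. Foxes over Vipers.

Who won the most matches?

Giants

Win totals: Vipers 1, Wolves 2, Foxes 3, Giants 4, Pumas 0.
Giants leads with 4 wins (next highest: 3).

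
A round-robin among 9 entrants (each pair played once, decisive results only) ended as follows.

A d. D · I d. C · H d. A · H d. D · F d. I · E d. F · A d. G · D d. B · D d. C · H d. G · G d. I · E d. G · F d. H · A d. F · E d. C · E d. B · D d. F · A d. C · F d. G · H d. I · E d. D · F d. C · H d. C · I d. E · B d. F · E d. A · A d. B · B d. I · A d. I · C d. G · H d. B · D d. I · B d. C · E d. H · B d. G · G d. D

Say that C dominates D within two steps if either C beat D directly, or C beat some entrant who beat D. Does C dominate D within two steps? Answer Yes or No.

Yes

C did not beat D directly.
C beat G. Of those, G beat D.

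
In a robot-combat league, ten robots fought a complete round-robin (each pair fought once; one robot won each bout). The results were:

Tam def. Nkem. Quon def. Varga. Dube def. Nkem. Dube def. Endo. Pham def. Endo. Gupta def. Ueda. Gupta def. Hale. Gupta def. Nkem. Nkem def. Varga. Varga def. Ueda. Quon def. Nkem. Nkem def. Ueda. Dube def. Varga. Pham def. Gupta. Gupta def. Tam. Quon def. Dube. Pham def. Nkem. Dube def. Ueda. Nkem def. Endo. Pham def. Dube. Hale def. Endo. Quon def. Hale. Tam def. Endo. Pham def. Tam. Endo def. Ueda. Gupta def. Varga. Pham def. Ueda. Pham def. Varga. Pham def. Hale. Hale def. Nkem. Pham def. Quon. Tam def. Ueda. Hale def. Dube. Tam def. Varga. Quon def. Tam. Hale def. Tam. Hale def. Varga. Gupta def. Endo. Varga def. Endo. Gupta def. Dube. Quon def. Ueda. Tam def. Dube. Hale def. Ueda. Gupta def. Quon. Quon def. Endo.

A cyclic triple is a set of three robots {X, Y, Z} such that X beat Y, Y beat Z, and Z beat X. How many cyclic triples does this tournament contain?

Win totals: Pham 9, Dube 4, Endo 1, Varga 2, Gupta 8, Hale 6, Nkem 3, Ueda 0, Tam 5, Quon 7.
A robot with w wins dominates both others in C(w,2) triples; summing gives 36 + 6 + 0 + 1 + 28 + 15 + 3 + 0 + 10 + 21 = 120 transitive triples.
Total triples C(10,3) = 120, so cyclic triples = 120 − 120 = 0.

0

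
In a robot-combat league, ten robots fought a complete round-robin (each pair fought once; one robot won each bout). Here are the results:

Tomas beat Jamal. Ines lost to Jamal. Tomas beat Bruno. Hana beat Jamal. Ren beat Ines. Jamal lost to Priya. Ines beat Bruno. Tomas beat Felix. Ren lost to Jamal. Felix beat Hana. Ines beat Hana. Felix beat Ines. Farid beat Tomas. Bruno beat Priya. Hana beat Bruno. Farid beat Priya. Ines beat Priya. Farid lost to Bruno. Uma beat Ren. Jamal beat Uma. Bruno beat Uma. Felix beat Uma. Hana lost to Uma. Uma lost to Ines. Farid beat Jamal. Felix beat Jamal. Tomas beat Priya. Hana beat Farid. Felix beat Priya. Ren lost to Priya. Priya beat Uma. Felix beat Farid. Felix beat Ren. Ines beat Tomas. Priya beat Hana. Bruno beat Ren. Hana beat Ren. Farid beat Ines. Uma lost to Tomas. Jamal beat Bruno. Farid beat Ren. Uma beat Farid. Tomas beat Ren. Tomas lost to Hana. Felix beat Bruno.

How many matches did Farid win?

Farid's results: beat Ines, Jamal, Priya, Ren, Tomas; lost to Felix, Hana, Bruno, Uma.
That is 5 wins.

5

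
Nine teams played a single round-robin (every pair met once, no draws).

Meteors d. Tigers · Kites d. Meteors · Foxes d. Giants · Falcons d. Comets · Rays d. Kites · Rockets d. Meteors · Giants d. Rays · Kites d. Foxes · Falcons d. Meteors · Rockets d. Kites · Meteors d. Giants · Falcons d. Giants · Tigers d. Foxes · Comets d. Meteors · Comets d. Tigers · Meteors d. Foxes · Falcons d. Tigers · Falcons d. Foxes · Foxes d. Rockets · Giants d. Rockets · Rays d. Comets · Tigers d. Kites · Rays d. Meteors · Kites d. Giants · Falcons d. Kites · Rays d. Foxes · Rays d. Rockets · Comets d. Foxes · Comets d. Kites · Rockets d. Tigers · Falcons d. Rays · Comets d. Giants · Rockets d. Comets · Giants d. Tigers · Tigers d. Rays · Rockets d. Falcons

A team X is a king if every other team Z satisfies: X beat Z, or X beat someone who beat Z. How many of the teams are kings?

Kites cannot reach Comets, Falcons in two steps.
Comets cannot reach Falcons in two steps.
Tigers cannot reach Falcons in two steps.
Rockets reaches everyone (king).
Giants reaches everyone (king).
Rays reaches everyone (king).
Meteors cannot reach Comets, Falcons in two steps.
Foxes reaches everyone (king).
Falcons reaches everyone (king).
Kings: Rockets, Giants, Rays, Foxes, Falcons — 5.

5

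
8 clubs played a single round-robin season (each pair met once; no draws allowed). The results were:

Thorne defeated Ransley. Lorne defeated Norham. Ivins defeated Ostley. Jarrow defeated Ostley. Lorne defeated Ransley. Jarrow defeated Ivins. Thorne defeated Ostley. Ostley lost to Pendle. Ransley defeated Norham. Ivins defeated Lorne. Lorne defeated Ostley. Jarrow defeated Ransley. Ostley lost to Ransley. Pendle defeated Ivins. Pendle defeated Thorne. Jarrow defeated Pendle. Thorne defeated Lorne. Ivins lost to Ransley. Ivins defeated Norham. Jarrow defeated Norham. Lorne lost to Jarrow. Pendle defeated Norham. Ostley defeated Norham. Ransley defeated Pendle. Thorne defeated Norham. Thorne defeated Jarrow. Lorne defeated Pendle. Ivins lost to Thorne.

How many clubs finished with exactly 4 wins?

3

Win totals: Jarrow 6, Norham 0, Ostley 1, Ransley 4, Lorne 4, Pendle 4, Ivins 3, Thorne 6.
Exactly 4: Ransley, Lorne, Pendle — 3 clubs.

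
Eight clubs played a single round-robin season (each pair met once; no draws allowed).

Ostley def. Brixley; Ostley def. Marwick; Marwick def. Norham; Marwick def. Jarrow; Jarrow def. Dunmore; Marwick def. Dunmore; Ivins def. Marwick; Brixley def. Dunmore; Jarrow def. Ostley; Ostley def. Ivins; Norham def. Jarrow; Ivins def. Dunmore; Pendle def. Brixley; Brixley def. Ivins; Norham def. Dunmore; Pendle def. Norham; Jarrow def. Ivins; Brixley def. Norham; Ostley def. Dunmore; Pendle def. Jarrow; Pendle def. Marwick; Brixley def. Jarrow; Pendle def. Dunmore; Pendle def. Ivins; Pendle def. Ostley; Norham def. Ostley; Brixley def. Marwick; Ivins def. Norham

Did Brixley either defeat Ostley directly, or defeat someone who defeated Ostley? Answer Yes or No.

Brixley did not beat Ostley directly.
Brixley beat Ivins, Jarrow, Dunmore, Norham, Marwick. Of those, Jarrow beat Ostley.

Yes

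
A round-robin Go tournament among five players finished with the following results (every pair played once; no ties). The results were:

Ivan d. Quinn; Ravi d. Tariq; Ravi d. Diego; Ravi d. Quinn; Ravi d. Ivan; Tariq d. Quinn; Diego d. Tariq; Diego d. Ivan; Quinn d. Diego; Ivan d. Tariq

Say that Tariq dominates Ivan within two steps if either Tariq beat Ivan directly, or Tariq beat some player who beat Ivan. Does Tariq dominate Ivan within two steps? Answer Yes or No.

Tariq did not beat Ivan directly.
Tariq beat Quinn, but each of them lost to Ivan. No two-step path.

No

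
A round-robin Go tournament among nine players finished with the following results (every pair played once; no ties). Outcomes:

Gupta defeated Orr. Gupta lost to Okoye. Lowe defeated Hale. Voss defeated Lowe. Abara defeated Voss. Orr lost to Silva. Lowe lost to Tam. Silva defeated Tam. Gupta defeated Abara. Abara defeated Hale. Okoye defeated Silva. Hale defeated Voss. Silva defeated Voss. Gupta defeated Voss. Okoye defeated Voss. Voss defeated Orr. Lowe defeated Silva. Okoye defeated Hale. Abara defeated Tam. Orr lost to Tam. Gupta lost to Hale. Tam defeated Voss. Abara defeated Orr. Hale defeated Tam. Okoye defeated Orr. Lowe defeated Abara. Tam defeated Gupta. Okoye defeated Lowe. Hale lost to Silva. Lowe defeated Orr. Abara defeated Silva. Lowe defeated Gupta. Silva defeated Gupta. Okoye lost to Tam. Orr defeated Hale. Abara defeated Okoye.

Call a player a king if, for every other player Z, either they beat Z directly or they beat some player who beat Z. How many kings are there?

Silva reaches everyone (king).
Tam reaches everyone (king).
Orr cannot reach Silva, Okoye, Lowe, Abara in two steps.
Voss cannot reach Tam, Okoye in two steps.
Okoye reaches everyone (king).
Lowe reaches everyone (king).
Abara reaches everyone (king).
Hale cannot reach Silva in two steps.
Gupta reaches everyone (king).
Kings: Silva, Tam, Okoye, Lowe, Abara, Gupta — 6.

6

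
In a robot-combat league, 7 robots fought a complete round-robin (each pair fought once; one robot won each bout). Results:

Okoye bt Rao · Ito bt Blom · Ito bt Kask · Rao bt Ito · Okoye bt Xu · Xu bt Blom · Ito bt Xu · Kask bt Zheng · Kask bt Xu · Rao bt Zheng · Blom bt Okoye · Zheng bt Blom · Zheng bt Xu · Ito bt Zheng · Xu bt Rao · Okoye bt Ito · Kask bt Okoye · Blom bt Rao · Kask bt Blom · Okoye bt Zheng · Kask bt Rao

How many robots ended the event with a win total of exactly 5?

1

Win totals: Zheng 2, Okoye 4, Kask 5, Rao 2, Ito 4, Xu 2, Blom 2.
Exactly 5: Kask — 1 robot.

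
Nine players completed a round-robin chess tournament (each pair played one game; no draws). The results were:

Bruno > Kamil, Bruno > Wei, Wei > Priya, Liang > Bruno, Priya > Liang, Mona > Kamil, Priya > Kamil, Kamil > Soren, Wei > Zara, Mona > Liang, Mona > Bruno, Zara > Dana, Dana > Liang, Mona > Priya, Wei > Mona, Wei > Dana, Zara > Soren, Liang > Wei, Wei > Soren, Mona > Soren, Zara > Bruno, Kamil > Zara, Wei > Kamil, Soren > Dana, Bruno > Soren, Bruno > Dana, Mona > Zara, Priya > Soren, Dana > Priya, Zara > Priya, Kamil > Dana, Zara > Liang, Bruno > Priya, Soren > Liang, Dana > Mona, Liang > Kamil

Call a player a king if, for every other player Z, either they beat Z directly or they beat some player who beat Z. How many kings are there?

Liang reaches everyone (king).
Kamil cannot reach Wei in two steps.
Dana reaches everyone (king).
Mona reaches everyone (king).
Priya cannot reach Mona in two steps.
Soren cannot reach Zara in two steps.
Bruno reaches everyone (king).
Zara reaches everyone (king).
Wei reaches everyone (king).
Kings: Liang, Dana, Mona, Bruno, Zara, Wei — 6.

6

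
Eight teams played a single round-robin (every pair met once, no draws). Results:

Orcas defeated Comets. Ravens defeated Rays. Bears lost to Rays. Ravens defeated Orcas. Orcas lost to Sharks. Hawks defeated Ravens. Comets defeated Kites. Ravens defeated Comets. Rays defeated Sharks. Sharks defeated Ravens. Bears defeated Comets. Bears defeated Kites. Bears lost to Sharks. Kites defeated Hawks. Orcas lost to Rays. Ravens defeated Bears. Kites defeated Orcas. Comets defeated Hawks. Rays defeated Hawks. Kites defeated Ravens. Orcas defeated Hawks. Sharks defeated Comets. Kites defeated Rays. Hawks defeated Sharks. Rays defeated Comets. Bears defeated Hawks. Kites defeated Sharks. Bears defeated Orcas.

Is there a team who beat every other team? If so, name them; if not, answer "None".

Highest win total is Rays with 5 (out of 7 possible).
Rays lost to Ravens, Kites, so no team went undefeated.

None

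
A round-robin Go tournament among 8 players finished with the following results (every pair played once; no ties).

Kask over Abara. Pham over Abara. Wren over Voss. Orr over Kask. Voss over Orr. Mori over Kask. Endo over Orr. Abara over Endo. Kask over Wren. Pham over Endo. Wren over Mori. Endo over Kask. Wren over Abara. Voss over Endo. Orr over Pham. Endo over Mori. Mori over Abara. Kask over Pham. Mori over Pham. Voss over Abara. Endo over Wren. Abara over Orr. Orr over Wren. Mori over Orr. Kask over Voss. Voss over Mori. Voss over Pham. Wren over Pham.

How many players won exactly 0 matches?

Win totals: Endo 4, Abara 2, Kask 4, Wren 4, Pham 2, Voss 5, Orr 3, Mori 4.
No player has exactly 0 wins.

0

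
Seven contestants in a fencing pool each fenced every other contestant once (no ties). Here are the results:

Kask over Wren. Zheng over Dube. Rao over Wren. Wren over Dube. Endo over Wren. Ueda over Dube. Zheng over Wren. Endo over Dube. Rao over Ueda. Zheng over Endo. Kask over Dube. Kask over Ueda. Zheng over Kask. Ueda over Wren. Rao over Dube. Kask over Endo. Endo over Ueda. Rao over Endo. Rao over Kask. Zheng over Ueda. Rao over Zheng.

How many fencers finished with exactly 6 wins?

1

Win totals: Zheng 5, Ueda 2, Dube 0, Endo 3, Kask 4, Rao 6, Wren 1.
Exactly 6: Rao — 1 fencer.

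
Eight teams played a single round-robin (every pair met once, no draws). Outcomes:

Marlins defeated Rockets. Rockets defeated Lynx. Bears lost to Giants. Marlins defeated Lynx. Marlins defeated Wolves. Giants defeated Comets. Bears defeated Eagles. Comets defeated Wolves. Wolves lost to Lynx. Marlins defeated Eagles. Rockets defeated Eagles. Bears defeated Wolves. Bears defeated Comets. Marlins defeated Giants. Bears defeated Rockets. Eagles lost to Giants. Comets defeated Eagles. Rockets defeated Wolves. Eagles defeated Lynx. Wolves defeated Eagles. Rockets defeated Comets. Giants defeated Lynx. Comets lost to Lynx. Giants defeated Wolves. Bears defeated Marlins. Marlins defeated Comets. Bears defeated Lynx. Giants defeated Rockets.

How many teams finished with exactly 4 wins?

1

Win totals: Rockets 4, Comets 2, Wolves 1, Eagles 1, Marlins 6, Bears 6, Lynx 2, Giants 6.
Exactly 4: Rockets — 1 team.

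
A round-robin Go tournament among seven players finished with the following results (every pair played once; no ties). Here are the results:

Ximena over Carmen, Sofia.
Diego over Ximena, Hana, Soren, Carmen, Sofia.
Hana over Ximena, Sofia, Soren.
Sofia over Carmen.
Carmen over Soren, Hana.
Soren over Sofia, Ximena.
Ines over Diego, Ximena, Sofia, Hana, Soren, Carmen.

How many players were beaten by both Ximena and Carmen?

0

Ximena beat: Carmen, Sofia.
Carmen beat: Hana, Soren.
No one was beaten by both.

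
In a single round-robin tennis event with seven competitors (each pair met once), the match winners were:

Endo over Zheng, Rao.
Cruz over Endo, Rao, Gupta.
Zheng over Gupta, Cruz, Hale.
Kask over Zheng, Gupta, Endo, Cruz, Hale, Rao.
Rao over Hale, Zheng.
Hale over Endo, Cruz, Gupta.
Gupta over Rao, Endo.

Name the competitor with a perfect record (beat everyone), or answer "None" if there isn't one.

Kask has 6 wins out of 6 opponents — a perfect record.

Kask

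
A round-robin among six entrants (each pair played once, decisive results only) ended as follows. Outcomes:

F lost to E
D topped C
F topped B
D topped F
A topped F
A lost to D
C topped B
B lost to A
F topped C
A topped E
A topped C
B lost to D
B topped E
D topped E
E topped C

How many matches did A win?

A's results: beat B, C, E, F; lost to D.
That is 4 wins.

4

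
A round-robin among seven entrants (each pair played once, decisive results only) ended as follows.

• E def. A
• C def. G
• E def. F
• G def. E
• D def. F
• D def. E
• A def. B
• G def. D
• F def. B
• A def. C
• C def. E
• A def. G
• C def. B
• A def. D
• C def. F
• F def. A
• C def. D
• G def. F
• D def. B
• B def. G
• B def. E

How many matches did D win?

D's results: beat B, E, F; lost to A, C, G.
That is 3 wins.

3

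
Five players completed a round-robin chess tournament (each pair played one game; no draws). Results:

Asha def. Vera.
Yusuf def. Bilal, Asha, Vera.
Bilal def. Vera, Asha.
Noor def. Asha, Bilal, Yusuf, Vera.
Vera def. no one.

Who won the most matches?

Win totals: Yusuf 3, Noor 4, Bilal 2, Vera 0, Asha 1.
Noor leads with 4 wins (next highest: 3).

Noor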